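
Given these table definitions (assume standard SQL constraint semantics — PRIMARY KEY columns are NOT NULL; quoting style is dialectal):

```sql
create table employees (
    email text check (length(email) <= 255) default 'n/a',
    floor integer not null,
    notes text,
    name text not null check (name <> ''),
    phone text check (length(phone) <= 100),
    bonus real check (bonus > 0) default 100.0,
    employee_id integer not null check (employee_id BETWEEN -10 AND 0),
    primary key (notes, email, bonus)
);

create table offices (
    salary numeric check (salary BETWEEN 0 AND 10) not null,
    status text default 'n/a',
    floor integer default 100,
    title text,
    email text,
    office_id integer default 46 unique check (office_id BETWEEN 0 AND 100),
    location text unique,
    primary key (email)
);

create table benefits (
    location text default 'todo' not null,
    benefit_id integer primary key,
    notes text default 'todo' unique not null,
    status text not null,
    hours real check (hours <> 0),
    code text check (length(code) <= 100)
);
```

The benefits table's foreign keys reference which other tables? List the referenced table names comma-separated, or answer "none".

No column in benefits has a REFERENCES clause.

none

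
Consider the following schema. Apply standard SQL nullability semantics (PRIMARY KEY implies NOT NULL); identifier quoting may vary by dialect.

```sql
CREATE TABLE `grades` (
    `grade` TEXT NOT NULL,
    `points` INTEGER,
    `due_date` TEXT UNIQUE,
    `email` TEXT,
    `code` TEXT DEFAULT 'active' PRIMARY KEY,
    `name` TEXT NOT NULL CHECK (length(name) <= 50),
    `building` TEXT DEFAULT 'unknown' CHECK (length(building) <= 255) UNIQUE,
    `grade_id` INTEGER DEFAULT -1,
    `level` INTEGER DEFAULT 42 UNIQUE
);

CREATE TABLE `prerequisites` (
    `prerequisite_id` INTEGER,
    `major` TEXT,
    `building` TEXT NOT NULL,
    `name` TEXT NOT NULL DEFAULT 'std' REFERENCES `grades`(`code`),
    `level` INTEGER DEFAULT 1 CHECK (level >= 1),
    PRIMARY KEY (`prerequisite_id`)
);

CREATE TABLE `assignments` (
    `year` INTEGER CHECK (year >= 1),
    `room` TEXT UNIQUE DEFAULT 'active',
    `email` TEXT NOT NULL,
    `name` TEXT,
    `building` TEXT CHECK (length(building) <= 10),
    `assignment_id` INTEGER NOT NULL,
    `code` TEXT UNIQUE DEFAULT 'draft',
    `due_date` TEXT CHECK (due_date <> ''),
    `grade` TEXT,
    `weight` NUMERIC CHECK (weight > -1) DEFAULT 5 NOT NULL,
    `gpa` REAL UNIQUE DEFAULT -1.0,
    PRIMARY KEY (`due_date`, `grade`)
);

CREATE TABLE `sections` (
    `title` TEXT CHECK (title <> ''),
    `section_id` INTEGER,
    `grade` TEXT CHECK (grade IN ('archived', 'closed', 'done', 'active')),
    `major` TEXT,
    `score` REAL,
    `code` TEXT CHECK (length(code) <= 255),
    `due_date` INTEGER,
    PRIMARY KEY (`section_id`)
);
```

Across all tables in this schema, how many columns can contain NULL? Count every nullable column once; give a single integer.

grades: 6 nullable (points, due_date, email, building, grade_id, level — PK (code) and explicit NOT NULL columns excluded).
prerequisites: 2 nullable (major, level — PK (prerequisite_id) and explicit NOT NULL columns excluded).
assignments: 6 nullable (year, room, name, building, code, gpa — PK (due_date, grade) and explicit NOT NULL columns excluded).
sections: 6 nullable (title, grade, major, score, code, due_date — PK (section_id) and explicit NOT NULL columns excluded).
Total: 6 + 2 + 6 + 6 = 20.

20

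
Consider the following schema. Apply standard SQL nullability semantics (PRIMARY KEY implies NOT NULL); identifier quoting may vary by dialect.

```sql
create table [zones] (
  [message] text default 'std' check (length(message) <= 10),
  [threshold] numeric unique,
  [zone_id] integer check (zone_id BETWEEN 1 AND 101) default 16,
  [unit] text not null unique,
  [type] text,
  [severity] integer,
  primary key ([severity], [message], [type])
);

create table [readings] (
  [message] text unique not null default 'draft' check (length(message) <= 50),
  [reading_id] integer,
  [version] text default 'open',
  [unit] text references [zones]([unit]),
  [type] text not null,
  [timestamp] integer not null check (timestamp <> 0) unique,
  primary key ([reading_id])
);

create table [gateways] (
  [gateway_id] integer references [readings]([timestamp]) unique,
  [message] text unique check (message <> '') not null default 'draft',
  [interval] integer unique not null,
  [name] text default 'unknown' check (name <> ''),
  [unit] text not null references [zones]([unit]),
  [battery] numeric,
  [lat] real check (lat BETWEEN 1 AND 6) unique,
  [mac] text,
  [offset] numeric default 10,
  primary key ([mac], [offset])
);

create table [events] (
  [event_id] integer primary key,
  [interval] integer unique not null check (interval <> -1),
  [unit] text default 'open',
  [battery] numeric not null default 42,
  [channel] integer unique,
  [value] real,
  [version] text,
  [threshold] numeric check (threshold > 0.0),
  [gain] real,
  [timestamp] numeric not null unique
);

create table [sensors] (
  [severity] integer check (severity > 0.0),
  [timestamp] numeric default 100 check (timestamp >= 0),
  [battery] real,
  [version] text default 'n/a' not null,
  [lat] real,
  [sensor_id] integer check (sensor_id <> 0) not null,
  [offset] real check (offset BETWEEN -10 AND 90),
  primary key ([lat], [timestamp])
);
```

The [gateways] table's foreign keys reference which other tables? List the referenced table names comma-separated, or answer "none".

- gateway_id REFERENCES readings(timestamp).
- unit REFERENCES zones(unit).

readings, zones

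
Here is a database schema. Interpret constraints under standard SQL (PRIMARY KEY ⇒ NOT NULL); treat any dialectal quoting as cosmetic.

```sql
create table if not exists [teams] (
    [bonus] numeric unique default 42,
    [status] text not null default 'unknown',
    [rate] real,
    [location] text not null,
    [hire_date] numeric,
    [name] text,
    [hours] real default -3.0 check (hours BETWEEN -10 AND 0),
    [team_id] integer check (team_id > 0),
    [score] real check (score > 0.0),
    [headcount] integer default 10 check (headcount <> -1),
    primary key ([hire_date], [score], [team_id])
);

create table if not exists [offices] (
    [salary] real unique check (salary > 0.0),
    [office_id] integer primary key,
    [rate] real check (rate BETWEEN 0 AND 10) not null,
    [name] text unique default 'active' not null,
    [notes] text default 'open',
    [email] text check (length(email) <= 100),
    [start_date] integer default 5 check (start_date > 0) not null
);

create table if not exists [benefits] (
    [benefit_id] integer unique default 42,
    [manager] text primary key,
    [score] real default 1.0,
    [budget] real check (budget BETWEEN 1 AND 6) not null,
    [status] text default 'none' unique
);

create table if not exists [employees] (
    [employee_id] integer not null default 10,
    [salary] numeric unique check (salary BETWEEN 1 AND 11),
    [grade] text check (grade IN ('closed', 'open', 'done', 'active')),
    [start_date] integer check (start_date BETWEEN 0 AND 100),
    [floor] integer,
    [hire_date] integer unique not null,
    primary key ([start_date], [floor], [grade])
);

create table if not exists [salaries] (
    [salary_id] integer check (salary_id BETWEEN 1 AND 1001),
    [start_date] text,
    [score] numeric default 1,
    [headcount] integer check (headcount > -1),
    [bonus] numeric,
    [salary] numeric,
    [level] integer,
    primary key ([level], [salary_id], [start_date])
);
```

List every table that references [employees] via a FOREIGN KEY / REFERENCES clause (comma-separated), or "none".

none

No REFERENCES clause anywhere in the schema names employees.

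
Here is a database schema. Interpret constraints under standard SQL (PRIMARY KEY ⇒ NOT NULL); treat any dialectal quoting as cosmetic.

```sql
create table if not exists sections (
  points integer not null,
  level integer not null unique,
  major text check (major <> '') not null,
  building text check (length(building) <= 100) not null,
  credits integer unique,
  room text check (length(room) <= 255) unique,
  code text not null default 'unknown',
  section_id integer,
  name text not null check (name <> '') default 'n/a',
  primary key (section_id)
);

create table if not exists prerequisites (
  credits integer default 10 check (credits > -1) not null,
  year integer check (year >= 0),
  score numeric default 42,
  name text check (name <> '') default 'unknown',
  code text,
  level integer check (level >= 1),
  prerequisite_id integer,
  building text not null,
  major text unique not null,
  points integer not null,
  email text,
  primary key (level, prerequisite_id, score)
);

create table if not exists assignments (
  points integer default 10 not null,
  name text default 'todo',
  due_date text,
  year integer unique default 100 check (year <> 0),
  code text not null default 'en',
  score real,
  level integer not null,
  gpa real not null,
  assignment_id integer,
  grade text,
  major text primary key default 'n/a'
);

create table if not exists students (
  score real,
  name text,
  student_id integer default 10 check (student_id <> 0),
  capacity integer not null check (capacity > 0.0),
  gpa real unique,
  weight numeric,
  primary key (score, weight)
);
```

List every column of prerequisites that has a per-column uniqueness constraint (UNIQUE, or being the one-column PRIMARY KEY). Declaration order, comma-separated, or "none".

major

- credits: no UNIQUE or single-column PK constraint.
- year: no UNIQUE or single-column PK constraint.
- score: part of a composite PRIMARY KEY — only the tuple is unique, not this column on its own.
- name: no UNIQUE or single-column PK constraint.
- code: no UNIQUE or single-column PK constraint.
- level: part of a composite PRIMARY KEY — only the tuple is unique, not this column on its own.
- prerequisite_id: part of a composite PRIMARY KEY — only the tuple is unique, not this column on its own.
- building: no UNIQUE or single-column PK constraint.
- major: declared UNIQUE → unique.
- points: no UNIQUE or single-column PK constraint.
- email: no UNIQUE or single-column PK constraint.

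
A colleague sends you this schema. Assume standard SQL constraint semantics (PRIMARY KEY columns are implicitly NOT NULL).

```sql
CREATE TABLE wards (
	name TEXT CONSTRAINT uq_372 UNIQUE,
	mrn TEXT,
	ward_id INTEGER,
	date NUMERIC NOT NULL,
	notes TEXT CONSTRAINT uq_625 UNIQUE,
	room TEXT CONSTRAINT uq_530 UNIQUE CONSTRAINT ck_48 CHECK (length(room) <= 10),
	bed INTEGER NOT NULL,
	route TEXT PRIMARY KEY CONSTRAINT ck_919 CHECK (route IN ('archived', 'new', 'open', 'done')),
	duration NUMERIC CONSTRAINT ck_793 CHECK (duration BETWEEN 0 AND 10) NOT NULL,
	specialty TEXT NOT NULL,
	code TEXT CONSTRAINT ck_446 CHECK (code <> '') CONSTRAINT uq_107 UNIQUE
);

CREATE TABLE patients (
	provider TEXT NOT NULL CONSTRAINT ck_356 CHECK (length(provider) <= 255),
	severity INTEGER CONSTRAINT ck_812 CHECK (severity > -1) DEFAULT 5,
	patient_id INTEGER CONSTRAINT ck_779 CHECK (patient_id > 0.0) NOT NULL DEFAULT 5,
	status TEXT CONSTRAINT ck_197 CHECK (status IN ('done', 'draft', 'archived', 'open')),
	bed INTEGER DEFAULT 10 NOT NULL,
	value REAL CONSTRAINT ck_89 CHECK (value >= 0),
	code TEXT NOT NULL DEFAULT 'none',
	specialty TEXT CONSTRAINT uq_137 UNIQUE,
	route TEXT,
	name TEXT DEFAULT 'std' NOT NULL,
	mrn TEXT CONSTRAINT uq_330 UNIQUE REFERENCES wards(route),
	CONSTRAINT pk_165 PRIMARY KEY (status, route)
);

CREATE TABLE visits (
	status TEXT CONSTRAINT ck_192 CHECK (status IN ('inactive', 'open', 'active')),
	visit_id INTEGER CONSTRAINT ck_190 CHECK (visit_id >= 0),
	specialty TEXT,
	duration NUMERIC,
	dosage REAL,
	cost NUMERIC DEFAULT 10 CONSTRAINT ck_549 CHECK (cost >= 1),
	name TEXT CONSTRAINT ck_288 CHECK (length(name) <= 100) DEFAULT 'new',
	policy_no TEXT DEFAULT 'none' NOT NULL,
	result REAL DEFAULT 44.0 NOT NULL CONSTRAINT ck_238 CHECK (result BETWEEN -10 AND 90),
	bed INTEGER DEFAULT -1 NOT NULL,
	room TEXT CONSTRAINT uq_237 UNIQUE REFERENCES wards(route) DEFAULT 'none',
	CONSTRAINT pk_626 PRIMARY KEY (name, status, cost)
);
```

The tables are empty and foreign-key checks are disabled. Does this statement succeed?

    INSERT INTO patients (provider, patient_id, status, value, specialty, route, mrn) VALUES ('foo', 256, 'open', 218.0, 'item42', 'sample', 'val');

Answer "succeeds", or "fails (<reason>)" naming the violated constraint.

NOT NULL columns: bed defaults to 10; code defaults to 'none'; name defaults to 'std'; patient_id is supplied; provider is supplied; route is supplied; status is supplied.
CHECK constraints: 'foo' satisfies (length(provider) <= 255); 256 satisfies (patient_id > 0.0); 'open' satisfies (status IN ('done', 'draft', 'archived', 'open')); 218.0 satisfies (value >= 0).
No constraint is violated.

succeeds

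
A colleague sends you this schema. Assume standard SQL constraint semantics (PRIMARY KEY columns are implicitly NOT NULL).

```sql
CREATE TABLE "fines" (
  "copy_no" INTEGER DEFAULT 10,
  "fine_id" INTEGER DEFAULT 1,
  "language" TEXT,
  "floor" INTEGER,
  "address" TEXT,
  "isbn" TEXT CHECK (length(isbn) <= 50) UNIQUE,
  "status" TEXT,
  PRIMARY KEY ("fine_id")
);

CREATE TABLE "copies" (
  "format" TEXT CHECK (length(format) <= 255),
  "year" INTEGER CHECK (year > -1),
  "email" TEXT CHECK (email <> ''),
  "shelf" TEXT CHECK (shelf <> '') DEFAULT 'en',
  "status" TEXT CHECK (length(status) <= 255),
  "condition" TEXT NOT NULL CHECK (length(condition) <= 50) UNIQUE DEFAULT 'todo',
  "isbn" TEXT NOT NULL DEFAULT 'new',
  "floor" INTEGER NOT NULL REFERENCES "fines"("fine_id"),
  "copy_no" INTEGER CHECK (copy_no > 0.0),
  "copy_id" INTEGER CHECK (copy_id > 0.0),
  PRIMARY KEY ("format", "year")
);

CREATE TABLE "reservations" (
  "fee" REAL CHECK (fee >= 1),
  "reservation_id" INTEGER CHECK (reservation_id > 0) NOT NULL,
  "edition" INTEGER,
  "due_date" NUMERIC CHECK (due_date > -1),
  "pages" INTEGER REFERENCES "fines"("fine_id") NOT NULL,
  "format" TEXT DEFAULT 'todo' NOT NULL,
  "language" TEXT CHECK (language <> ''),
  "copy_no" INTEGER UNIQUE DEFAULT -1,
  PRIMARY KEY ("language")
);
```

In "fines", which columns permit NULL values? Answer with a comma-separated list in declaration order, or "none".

copy_no, language, floor, address, isbn, status

- copy_no: DEFAULT only fills an omitted column; an explicit NULL is still allowed → nullable.
- fine_id: part of the PRIMARY KEY, which implies NOT NULL → not nullable.
- language: no NOT NULL constraint applies → nullable.
- floor: no NOT NULL constraint applies → nullable.
- address: no NOT NULL constraint applies → nullable.
- isbn: CHECK does not forbid NULL (a CHECK constraint passes when its expression is NULL) → nullable.
- status: no NOT NULL constraint applies → nullable.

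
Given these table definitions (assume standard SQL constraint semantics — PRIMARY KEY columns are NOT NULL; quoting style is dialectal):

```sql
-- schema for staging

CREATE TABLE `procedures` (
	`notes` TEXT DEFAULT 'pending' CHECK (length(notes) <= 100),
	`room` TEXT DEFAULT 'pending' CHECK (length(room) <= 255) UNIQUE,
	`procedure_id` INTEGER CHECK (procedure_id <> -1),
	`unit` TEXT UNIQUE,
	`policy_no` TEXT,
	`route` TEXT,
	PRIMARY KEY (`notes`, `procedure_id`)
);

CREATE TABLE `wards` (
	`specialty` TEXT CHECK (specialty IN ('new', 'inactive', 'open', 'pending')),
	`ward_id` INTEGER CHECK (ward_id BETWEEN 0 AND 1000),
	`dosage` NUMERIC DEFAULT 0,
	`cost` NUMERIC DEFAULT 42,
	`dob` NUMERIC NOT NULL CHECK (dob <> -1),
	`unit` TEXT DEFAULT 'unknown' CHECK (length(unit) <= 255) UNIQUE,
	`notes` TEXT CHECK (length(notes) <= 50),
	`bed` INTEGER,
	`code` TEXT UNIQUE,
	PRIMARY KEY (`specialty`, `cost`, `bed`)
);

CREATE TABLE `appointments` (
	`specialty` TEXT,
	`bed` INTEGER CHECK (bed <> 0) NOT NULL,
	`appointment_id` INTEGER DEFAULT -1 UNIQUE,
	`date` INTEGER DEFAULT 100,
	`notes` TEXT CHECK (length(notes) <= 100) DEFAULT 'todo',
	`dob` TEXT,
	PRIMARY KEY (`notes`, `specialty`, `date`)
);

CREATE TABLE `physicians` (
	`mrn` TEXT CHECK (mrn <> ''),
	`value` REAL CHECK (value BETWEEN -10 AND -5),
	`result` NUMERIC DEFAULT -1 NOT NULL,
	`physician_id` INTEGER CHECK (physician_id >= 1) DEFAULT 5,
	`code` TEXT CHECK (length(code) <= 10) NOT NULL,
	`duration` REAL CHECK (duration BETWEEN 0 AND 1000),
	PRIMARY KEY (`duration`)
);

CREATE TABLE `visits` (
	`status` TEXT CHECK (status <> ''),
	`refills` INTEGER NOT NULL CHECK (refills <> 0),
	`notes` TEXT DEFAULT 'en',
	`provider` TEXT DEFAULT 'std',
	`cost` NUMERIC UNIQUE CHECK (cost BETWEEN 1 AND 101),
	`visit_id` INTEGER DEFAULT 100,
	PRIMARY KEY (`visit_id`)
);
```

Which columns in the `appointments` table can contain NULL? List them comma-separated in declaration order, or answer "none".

appointment_id, dob

- specialty: part of the PRIMARY KEY, which implies NOT NULL → not nullable.
- bed: declared NOT NULL → not nullable.
- appointment_id: UNIQUE does not imply NOT NULL → nullable.
- date: part of the PRIMARY KEY, which implies NOT NULL → not nullable.
- notes: part of the PRIMARY KEY, which implies NOT NULL → not nullable.
- dob: no NOT NULL constraint applies → nullable.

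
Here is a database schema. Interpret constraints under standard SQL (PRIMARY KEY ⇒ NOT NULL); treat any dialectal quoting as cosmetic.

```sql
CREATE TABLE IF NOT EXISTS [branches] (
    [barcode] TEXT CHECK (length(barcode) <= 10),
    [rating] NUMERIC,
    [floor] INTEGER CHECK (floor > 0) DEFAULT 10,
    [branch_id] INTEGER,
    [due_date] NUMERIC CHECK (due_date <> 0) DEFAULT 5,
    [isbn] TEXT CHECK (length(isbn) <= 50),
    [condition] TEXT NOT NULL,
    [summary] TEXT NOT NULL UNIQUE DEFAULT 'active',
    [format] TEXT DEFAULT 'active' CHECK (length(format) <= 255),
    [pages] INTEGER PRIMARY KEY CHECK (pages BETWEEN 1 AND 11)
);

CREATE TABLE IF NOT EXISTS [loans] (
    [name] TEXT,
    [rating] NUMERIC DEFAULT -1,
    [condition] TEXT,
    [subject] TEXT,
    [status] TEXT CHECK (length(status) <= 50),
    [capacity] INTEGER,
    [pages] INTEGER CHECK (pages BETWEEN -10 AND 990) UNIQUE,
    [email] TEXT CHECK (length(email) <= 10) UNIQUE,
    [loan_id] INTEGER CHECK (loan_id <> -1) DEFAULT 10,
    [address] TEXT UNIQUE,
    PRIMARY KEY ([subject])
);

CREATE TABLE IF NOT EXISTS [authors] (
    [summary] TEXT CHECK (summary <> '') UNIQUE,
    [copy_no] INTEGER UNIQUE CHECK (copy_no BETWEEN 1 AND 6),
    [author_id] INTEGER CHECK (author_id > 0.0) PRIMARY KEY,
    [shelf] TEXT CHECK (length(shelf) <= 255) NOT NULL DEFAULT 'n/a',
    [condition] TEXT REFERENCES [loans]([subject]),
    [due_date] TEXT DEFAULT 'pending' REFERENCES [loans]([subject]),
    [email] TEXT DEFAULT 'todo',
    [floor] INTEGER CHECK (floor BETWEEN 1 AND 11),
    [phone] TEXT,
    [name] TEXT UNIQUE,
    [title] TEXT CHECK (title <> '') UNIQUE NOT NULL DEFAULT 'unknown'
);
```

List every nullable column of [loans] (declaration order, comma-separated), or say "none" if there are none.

- name: no NOT NULL constraint applies → nullable.
- rating: DEFAULT only fills an omitted column; an explicit NULL is still allowed → nullable.
- condition: no NOT NULL constraint applies → nullable.
- subject: part of the PRIMARY KEY, which implies NOT NULL → not nullable.
- status: CHECK does not forbid NULL (a CHECK constraint passes when its expression is NULL) → nullable.
- capacity: no NOT NULL constraint applies → nullable.
- pages: CHECK does not forbid NULL (a CHECK constraint passes when its expression is NULL) → nullable.
- email: CHECK does not forbid NULL (a CHECK constraint passes when its expression is NULL) → nullable.
- loan_id: CHECK does not forbid NULL (a CHECK constraint passes when its expression is NULL) → nullable.
- address: UNIQUE does not imply NOT NULL → nullable.

name, rating, condition, status, capacity, pages, email, loan_id, address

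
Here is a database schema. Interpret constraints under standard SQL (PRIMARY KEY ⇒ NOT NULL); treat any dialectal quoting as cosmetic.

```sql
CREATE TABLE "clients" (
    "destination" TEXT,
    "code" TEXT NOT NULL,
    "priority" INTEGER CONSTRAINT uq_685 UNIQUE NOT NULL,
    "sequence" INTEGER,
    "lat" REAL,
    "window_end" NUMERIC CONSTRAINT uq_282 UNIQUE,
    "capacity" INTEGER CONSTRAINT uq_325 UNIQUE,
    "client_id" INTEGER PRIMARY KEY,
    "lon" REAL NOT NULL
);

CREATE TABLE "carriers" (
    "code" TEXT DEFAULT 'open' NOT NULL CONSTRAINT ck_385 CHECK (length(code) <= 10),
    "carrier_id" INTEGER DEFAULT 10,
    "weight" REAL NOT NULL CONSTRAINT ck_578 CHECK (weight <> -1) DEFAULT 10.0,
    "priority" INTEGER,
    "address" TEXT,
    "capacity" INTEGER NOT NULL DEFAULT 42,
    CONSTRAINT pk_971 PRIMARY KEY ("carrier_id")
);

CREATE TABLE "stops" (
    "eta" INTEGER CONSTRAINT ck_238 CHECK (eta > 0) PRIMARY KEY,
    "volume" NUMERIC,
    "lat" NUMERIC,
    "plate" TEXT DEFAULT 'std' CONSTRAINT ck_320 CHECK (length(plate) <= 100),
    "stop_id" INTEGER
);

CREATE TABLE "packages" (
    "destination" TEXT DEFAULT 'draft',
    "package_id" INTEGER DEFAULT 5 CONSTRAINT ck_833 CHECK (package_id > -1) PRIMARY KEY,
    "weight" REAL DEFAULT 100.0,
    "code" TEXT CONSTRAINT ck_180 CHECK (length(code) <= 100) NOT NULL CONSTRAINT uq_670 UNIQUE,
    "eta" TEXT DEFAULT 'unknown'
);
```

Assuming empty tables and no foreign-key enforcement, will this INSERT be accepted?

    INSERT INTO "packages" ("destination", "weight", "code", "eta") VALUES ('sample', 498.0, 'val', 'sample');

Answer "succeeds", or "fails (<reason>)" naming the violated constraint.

succeeds

NOT NULL columns: code is supplied; package_id defaults to 5.
CHECK constraints: 'val' satisfies (length(code) <= 100).
No constraint is violated.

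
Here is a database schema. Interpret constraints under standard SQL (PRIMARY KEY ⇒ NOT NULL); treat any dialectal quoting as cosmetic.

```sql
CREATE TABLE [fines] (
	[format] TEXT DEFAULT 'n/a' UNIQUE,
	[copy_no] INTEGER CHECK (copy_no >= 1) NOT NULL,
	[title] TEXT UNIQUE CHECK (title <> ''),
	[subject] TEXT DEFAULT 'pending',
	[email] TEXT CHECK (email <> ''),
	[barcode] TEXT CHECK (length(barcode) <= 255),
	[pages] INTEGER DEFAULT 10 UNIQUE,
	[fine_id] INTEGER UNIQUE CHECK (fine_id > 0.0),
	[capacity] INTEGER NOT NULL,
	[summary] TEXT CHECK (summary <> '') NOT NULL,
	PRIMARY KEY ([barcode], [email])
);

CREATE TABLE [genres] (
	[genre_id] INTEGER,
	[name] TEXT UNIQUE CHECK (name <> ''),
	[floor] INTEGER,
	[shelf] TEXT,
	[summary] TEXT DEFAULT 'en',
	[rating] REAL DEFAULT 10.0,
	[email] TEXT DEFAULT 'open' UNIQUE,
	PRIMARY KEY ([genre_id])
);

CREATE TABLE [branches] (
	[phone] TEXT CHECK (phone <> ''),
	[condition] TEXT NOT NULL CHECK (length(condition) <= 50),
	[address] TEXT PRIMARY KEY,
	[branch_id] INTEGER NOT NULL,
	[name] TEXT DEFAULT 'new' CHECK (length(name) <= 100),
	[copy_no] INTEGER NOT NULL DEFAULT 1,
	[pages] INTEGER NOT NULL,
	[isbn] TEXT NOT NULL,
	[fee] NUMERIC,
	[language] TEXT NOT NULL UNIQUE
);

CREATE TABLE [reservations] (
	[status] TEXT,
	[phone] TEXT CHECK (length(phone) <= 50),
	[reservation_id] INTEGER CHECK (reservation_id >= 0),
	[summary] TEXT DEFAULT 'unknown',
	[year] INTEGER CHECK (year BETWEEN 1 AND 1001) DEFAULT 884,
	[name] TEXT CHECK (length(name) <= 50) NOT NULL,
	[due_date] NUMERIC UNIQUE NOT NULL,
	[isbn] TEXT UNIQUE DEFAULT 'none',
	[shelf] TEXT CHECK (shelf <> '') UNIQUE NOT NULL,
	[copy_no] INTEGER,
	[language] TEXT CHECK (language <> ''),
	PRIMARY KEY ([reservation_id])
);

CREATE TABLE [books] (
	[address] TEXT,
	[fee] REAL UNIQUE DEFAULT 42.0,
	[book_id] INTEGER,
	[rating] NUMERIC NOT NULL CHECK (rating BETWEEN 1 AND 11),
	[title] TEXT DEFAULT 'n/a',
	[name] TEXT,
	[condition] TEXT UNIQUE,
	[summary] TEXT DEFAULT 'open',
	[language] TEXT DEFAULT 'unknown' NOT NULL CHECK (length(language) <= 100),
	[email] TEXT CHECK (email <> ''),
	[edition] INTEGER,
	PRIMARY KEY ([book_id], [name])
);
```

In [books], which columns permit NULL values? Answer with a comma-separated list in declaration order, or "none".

- address: no NOT NULL constraint applies → nullable.
- fee: UNIQUE does not imply NOT NULL → nullable.
- book_id: part of the PRIMARY KEY, which implies NOT NULL → not nullable.
- rating: declared NOT NULL → not nullable.
- title: DEFAULT only fills an omitted column; an explicit NULL is still allowed → nullable.
- name: part of the PRIMARY KEY, which implies NOT NULL → not nullable.
- condition: UNIQUE does not imply NOT NULL → nullable.
- summary: DEFAULT only fills an omitted column; an explicit NULL is still allowed → nullable.
- language: declared NOT NULL → not nullable.
- email: CHECK does not forbid NULL (a CHECK constraint passes when its expression is NULL) → nullable.
- edition: no NOT NULL constraint applies → nullable.

address, fee, title, condition, summary, email, edition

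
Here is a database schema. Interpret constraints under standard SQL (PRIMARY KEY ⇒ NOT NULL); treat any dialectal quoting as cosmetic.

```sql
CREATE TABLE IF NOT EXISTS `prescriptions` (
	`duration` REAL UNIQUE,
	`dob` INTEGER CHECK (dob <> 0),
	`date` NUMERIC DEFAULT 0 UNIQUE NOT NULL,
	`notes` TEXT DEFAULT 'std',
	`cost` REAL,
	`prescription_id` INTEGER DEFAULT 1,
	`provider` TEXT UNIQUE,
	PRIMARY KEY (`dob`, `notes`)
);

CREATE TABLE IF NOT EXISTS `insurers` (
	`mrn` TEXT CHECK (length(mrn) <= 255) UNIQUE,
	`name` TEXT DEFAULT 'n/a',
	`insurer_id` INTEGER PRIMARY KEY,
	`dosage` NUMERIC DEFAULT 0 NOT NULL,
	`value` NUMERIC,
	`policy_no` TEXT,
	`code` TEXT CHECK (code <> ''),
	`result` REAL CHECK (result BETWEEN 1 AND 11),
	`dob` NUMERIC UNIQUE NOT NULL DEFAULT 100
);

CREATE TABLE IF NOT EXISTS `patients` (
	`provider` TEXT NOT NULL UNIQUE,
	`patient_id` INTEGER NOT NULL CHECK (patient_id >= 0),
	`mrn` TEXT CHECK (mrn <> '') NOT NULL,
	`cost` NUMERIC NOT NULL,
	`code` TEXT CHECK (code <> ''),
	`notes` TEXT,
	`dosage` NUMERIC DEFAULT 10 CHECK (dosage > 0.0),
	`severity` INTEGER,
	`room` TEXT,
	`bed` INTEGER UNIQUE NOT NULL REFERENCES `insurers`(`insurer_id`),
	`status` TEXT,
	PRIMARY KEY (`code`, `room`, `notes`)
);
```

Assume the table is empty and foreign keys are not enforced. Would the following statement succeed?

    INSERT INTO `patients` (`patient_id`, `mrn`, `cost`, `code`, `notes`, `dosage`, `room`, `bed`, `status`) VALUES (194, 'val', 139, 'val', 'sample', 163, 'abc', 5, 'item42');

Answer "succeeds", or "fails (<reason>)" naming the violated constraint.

fails (NOT NULL on provider)

provider is omitted from the column list and has no DEFAULT, so it would receive NULL.
But provider is declared NOT NULL.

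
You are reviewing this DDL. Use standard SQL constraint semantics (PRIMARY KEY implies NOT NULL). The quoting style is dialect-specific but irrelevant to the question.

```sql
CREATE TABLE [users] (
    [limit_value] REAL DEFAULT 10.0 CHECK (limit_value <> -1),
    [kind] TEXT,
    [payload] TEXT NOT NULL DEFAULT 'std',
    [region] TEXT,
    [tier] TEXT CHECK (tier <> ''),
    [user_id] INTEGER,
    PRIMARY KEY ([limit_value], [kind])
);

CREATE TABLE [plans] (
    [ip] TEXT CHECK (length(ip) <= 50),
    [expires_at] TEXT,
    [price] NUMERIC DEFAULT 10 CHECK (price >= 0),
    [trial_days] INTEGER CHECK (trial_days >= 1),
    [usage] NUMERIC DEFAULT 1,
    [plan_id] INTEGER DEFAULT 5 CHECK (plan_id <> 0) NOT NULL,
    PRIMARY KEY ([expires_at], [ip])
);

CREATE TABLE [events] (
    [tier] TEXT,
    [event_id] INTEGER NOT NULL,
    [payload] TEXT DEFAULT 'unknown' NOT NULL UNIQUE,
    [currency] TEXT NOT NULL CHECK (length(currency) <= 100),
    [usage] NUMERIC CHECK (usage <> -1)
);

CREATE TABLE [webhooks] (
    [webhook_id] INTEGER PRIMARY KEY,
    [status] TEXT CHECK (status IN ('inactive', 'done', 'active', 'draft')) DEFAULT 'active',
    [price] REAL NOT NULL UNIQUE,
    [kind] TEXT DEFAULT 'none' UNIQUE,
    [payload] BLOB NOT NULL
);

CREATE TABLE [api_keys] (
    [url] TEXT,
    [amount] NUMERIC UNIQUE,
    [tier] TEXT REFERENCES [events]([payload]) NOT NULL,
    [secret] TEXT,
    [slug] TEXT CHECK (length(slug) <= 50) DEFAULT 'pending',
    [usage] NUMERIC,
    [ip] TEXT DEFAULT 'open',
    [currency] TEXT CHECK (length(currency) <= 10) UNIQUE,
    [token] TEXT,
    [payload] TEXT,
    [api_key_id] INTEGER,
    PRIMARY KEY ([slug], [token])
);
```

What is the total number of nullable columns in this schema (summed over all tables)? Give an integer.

18

users: 3 nullable (region, tier, user_id — PK (limit_value, kind) and explicit NOT NULL columns excluded).
plans: 3 nullable (price, trial_days, usage — PK (expires_at, ip) and explicit NOT NULL columns excluded).
events: 2 nullable (tier, usage — PK none and explicit NOT NULL columns excluded).
webhooks: 2 nullable (status, kind — PK (webhook_id) and explicit NOT NULL columns excluded).
api_keys: 8 nullable (url, amount, secret, usage, ip, currency, payload, api_key_id — PK (slug, token) and explicit NOT NULL columns excluded).
Total: 3 + 3 + 2 + 2 + 8 = 18.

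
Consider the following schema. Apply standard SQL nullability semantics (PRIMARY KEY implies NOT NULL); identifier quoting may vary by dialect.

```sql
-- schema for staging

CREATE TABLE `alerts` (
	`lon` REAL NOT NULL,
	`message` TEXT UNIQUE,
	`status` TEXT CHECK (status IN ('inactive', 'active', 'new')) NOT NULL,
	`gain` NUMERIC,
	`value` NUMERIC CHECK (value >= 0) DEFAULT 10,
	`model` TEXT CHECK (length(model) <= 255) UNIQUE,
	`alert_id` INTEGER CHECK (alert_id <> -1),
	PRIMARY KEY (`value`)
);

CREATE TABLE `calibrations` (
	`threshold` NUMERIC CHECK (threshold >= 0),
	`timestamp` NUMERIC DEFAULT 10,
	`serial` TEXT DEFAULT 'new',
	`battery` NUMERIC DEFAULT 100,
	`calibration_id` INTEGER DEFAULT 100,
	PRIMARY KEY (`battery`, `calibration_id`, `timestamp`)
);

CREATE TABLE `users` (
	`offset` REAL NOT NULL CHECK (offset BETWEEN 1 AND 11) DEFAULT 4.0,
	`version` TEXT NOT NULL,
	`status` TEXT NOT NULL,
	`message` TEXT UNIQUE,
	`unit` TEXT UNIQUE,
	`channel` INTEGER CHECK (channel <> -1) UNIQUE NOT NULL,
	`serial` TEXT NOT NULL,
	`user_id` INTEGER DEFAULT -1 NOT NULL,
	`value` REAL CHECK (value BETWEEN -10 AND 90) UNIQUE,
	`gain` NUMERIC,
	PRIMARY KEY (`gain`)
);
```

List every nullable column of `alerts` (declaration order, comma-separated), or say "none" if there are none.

message, gain, model, alert_id

- lon: declared NOT NULL → not nullable.
- message: UNIQUE does not imply NOT NULL → nullable.
- status: declared NOT NULL → not nullable.
- gain: no NOT NULL constraint applies → nullable.
- value: part of the PRIMARY KEY, which implies NOT NULL → not nullable.
- model: CHECK does not forbid NULL (a CHECK constraint passes when its expression is NULL) → nullable.
- alert_id: CHECK does not forbid NULL (a CHECK constraint passes when its expression is NULL) → nullable.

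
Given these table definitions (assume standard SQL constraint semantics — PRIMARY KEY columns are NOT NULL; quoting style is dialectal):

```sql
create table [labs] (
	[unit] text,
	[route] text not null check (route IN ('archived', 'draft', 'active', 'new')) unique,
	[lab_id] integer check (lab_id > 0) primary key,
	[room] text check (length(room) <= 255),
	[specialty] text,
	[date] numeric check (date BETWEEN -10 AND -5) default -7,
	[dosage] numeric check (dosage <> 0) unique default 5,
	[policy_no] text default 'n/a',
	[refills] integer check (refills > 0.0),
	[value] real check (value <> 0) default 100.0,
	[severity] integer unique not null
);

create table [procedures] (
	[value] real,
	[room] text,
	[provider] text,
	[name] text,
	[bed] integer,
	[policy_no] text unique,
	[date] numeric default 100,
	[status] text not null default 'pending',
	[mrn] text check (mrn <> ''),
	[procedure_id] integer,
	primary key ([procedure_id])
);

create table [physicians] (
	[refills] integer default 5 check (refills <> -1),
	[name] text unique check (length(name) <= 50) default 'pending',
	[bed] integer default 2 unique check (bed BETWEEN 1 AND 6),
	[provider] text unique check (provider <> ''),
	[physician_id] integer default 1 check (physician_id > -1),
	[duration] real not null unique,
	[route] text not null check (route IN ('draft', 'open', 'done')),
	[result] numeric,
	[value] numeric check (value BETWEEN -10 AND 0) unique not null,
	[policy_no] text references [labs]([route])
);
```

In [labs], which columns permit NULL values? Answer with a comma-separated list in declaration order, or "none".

unit, room, specialty, date, dosage, policy_no, refills, value

- unit: no NOT NULL constraint applies → nullable.
- route: declared NOT NULL → not nullable.
- lab_id: part of the PRIMARY KEY, which implies NOT NULL → not nullable.
- room: CHECK does not forbid NULL (a CHECK constraint passes when its expression is NULL) → nullable.
- specialty: no NOT NULL constraint applies → nullable.
- date: CHECK does not forbid NULL (a CHECK constraint passes when its expression is NULL) → nullable.
- dosage: CHECK does not forbid NULL (a CHECK constraint passes when its expression is NULL) → nullable.
- policy_no: DEFAULT only fills an omitted column; an explicit NULL is still allowed → nullable.
- refills: CHECK does not forbid NULL (a CHECK constraint passes when its expression is NULL) → nullable.
- value: CHECK does not forbid NULL (a CHECK constraint passes when its expression is NULL) → nullable.
- severity: declared NOT NULL → not nullable.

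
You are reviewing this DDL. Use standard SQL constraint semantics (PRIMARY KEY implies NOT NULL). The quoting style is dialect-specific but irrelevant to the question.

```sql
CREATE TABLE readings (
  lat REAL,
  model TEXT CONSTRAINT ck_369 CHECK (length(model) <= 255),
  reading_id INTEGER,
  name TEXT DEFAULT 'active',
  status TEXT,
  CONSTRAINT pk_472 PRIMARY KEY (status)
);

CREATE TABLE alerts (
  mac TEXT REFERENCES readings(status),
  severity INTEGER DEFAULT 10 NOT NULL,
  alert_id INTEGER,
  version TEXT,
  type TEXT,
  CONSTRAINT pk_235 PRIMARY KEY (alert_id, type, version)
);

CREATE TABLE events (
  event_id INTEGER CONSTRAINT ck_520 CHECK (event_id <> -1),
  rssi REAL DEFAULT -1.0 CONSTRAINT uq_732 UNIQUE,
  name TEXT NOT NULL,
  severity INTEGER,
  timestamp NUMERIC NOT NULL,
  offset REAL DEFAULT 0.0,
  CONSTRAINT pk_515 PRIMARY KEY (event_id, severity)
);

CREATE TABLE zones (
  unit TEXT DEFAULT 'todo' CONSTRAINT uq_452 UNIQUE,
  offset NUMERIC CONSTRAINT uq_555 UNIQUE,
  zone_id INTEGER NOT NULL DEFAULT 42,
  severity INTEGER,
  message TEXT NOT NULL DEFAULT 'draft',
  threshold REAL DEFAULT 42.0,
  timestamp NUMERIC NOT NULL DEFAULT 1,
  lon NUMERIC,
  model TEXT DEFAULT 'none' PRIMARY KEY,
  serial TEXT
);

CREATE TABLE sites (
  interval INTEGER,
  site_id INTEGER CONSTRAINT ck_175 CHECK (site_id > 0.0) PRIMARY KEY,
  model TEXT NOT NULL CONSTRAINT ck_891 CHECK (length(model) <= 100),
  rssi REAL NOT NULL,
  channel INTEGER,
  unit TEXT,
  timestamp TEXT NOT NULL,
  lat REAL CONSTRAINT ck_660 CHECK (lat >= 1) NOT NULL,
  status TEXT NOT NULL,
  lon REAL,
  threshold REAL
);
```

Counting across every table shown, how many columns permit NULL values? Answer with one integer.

readings: 4 nullable (lat, model, reading_id, name — PK (status) and explicit NOT NULL columns excluded).
alerts: 1 nullable (mac — PK (alert_id, type, version) and explicit NOT NULL columns excluded).
events: 2 nullable (rssi, offset — PK (event_id, severity) and explicit NOT NULL columns excluded).
zones: 6 nullable (unit, offset, severity, threshold, lon, serial — PK (model) and explicit NOT NULL columns excluded).
sites: 5 nullable (interval, channel, unit, lon, threshold — PK (site_id) and explicit NOT NULL columns excluded).
Total: 4 + 1 + 2 + 6 + 5 = 18.

18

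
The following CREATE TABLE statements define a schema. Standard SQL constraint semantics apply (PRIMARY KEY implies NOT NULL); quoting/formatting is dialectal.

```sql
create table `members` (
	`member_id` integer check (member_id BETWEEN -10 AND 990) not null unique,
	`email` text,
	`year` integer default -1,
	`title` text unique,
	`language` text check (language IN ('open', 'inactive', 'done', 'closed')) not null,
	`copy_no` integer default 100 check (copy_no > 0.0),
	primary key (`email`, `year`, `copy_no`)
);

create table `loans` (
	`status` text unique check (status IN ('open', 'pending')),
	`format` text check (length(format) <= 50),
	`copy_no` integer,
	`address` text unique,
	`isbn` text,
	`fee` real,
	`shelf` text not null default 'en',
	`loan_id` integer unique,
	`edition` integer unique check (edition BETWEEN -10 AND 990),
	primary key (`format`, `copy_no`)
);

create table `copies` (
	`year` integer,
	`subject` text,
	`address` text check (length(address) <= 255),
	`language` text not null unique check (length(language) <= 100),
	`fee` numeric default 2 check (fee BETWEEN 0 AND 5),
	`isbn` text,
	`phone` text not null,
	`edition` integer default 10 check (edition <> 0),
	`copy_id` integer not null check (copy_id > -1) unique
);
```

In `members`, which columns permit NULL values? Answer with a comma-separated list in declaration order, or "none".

- member_id: declared NOT NULL → not nullable.
- email: part of the PRIMARY KEY, which implies NOT NULL → not nullable.
- year: part of the PRIMARY KEY, which implies NOT NULL → not nullable.
- title: UNIQUE does not imply NOT NULL → nullable.
- language: declared NOT NULL → not nullable.
- copy_no: part of the PRIMARY KEY, which implies NOT NULL → not nullable.

title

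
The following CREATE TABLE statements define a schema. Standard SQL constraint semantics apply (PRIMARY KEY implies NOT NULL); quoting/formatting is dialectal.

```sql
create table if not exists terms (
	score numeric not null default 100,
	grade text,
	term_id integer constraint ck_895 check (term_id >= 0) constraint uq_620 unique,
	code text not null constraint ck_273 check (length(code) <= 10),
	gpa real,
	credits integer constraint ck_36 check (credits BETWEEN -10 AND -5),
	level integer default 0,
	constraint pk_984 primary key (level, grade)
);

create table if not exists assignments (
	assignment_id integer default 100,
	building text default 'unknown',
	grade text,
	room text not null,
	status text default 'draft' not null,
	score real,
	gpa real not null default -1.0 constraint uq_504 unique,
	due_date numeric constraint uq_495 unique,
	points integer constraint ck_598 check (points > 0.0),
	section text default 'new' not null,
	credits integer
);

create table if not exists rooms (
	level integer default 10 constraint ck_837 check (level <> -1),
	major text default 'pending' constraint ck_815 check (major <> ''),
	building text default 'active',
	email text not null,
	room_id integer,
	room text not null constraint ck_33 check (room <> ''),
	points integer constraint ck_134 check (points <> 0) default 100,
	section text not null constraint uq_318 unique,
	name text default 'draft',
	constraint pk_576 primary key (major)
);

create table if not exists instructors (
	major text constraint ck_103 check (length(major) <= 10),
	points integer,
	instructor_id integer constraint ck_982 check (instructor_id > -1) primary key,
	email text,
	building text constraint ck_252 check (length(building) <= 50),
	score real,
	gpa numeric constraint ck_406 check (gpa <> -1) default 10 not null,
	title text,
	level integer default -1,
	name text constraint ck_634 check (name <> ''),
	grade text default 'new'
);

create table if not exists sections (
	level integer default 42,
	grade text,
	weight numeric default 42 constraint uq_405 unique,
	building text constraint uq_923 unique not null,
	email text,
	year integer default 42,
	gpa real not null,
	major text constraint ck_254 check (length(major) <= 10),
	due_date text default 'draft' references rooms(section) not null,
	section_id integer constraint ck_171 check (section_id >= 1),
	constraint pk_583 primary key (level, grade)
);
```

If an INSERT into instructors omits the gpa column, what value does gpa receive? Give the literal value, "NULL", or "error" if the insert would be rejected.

10

gpa has an explicit DEFAULT 10.
When the column is omitted from an INSERT, that default is used.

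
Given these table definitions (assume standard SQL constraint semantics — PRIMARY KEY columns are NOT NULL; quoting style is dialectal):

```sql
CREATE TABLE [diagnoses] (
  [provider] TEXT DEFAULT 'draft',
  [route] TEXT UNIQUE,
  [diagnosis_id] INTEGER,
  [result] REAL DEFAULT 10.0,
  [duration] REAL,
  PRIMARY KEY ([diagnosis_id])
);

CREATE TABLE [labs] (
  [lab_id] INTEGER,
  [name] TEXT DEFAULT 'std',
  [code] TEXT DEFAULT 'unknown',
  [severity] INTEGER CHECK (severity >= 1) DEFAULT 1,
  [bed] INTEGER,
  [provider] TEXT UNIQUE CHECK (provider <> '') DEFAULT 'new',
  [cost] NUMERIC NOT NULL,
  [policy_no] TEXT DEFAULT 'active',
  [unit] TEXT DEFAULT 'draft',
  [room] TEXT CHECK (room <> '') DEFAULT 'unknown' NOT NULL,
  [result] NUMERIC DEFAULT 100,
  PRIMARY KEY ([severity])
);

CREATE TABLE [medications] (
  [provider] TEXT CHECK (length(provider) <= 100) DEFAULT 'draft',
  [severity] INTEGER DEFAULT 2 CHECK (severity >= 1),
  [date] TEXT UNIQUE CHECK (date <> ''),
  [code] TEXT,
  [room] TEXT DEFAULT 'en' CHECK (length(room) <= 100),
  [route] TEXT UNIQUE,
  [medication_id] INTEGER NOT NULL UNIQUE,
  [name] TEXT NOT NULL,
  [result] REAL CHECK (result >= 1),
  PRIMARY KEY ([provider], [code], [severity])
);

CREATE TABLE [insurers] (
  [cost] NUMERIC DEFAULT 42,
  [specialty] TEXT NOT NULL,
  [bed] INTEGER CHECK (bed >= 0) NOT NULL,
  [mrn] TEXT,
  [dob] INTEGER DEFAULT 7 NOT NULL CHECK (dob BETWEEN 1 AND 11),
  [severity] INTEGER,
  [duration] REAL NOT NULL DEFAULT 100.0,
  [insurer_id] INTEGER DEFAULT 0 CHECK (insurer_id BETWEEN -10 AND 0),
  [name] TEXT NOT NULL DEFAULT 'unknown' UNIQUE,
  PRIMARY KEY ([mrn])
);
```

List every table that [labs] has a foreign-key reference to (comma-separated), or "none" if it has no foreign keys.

none

No column in labs has a REFERENCES clause.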